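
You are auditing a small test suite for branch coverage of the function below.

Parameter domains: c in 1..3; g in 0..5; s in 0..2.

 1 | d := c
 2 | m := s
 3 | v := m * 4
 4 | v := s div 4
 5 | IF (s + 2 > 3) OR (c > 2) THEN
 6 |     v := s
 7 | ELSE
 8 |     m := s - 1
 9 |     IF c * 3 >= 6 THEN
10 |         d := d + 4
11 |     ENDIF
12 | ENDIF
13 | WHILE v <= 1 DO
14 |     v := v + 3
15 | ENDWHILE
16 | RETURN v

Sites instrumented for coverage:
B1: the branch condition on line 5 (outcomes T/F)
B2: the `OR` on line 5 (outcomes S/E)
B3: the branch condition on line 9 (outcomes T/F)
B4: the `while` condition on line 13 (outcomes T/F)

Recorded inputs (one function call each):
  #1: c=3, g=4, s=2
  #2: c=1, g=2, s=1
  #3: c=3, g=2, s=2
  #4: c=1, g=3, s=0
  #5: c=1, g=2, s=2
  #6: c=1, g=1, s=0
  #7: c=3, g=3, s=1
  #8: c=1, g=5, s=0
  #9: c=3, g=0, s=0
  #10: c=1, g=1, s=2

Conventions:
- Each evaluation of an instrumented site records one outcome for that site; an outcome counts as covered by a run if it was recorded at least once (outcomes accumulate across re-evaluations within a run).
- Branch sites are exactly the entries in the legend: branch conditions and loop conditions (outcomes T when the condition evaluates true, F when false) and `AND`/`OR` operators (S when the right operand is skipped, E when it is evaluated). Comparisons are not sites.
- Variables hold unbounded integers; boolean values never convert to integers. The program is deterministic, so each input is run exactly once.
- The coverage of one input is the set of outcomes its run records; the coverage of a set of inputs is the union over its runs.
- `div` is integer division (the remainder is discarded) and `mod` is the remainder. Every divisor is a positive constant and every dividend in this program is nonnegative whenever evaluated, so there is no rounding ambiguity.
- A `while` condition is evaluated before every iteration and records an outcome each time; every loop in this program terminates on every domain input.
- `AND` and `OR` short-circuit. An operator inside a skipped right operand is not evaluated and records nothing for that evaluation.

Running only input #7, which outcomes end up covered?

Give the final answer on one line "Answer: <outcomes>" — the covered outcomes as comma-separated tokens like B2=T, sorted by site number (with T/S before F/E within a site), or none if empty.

Tracing the run of input #7 (c=3, g=3, s=1):
  B2->E, B1->T, B4->T, B4->F
deduplicating events, the covered set is: B1=T, B2=E, B4=T, B4=F

Answer: B1=T, B2=E, B4=T, B4=F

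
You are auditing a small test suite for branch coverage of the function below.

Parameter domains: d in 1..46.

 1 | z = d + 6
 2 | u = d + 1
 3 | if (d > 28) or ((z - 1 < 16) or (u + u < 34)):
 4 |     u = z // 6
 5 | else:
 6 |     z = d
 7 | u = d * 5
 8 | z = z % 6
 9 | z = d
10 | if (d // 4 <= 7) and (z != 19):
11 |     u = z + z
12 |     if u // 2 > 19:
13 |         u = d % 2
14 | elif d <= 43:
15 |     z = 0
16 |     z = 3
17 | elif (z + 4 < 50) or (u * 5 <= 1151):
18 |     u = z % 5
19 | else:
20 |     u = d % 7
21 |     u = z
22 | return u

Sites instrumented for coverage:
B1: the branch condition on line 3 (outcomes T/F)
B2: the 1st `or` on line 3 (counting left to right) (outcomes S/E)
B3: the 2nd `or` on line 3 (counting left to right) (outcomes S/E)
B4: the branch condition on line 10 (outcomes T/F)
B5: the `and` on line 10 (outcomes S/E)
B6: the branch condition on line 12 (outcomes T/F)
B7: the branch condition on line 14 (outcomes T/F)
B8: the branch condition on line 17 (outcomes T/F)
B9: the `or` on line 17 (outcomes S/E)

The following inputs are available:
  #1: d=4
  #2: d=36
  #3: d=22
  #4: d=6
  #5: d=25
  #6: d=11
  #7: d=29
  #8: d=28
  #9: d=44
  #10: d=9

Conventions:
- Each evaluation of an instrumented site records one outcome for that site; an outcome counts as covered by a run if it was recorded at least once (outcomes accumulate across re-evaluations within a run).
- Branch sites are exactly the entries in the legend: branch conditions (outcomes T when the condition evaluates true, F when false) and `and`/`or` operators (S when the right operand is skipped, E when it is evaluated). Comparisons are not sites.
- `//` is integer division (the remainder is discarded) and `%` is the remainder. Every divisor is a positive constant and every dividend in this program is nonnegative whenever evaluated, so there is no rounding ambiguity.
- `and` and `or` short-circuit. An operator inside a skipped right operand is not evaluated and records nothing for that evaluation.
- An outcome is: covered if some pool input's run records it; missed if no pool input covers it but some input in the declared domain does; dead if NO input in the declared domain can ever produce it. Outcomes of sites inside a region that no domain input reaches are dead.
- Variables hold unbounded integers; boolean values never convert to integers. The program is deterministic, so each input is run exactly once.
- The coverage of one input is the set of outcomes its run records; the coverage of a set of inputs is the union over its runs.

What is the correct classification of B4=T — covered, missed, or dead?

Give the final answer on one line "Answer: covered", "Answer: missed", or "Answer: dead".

B4=T is recorded by pool input(s) 1, 3, 4, 5, 6, 7, 8, 10 -> covered

Answer: covered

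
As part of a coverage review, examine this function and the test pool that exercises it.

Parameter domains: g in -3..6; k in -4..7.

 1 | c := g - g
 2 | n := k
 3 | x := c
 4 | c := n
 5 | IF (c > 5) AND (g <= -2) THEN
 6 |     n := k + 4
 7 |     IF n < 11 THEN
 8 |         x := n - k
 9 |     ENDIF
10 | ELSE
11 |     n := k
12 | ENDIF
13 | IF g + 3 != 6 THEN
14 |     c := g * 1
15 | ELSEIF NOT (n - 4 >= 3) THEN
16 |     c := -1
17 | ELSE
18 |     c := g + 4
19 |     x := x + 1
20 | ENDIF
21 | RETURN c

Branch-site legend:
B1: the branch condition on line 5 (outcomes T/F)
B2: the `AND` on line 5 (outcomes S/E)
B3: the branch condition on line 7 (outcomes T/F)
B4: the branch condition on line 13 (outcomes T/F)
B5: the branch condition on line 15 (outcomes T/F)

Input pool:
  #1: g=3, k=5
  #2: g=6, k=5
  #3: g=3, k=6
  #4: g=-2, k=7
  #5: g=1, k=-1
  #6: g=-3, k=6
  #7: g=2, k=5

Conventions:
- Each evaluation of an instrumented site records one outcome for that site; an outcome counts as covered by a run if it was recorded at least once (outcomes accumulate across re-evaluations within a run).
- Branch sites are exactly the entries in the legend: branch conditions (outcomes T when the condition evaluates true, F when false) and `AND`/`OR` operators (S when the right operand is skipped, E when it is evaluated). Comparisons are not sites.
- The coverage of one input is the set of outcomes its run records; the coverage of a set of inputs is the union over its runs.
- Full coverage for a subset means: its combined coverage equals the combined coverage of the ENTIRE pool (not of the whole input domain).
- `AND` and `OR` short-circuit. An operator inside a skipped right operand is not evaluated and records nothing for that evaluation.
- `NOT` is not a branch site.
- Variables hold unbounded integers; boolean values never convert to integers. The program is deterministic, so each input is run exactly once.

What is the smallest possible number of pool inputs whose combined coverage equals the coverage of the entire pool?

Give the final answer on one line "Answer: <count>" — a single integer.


input #1, g=3, k=5: outcomes B1=F, B2=S, B4=F, B5=T
input #2, g=6, k=5: outcomes B1=F, B2=S, B4=T
input #3, g=3, k=6: outcomes B1=F, B2=E, B4=F, B5=T
input #4, g=-2, k=7: outcomes B1=T, B2=E, B3=F, B4=T
input #5, g=1, k=-1: outcomes B1=F, B2=S, B4=T
input #6, g=-3, k=6: outcomes B1=T, B2=E, B3=T, B4=T
input #7, g=2, k=5: outcomes B1=F, B2=S, B4=T
together the pool reaches 9 outcomes: B1=T, B1=F, B2=S, B2=E, B3=T, B3=F, B4=T, B4=F, B5=T
every size-1 subset falls short of the 9 outcomes (best: 4/9)
every size-2 subset falls short of the 9 outcomes (best: 8/9)
at size 3, {1, 4, 6} reaches all 9 outcomes; every lexicographically earlier size-3 subset fails
Answer: 3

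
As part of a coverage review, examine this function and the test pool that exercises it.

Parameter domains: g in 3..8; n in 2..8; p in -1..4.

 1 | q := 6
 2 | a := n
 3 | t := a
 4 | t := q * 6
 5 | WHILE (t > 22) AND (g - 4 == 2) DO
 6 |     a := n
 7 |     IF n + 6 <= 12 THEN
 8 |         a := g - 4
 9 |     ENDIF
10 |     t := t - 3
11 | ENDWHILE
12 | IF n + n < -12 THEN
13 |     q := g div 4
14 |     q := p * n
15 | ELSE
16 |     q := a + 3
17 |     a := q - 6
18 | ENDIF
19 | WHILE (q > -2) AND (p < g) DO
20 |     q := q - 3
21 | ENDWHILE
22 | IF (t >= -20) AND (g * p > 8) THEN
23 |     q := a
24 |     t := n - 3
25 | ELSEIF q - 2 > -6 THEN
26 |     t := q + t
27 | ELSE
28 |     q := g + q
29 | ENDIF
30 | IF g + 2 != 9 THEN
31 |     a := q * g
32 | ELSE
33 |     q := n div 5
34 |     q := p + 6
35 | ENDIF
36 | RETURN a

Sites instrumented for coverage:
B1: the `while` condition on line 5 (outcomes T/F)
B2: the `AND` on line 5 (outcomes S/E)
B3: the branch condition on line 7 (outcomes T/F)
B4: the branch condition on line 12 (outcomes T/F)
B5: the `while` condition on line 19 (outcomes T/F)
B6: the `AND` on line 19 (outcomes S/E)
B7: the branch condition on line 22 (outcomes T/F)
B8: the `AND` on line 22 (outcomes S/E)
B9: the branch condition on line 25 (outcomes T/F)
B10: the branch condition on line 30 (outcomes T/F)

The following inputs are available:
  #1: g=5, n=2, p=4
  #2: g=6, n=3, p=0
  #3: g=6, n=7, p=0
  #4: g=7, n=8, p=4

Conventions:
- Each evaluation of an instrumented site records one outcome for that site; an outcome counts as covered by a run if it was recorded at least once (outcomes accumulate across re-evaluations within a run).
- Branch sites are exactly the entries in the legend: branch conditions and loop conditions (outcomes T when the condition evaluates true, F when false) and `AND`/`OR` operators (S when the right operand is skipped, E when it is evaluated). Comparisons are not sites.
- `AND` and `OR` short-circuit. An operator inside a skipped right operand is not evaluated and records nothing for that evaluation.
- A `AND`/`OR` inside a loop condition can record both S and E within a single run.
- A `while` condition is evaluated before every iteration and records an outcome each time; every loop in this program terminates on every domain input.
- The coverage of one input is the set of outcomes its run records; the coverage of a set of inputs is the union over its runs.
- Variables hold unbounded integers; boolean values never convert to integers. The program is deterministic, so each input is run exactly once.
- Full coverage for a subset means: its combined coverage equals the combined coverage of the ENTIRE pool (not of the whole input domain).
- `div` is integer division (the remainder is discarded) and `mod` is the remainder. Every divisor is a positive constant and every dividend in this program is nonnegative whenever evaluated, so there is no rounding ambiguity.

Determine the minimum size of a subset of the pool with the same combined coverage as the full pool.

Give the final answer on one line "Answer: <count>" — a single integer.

input #1, g=5, n=2, p=4: outcomes B1=F, B2=E, B4=F, B5=T, B5=F, B6=S, B6=E, B7=T, B8=E, B10=T
input #2, g=6, n=3, p=0: outcomes B1=T, B1=F, B2=S, B2=E, B3=T, B4=F, B5=T, B5=F, B6=S, B6=E, B7=F, B8=E, B9=F, B10=T
input #3, g=6, n=7, p=0: outcomes B1=T, B1=F, B2=S, B2=E, B3=F, B4=F, B5=T, B5=F, B6=S, B6=E, B7=F, B8=E, B9=T, B10=T
input #4, g=7, n=8, p=4: outcomes B1=F, B2=E, B4=F, B5=T, B5=F, B6=S, B6=E, B7=T, B8=E, B10=F
union over all inputs: B1=T, B1=F, B2=S, B2=E, B3=T, B3=F, B4=F, B5=T, B5=F, B6=S, B6=E, B7=T, B7=F, B8=E, B9=T, B9=F, B10=T, B10=F (18 outcomes)
checked all size-1 subsets: none covers 18 outcomes (max 14/18)
checked all size-2 subsets: none covers 18 outcomes (max 16/18)
inputs {2, 3, 4} (size 3) cover everything; no size-3 subset with a lexicographically smaller index list covers all 18

Answer: 3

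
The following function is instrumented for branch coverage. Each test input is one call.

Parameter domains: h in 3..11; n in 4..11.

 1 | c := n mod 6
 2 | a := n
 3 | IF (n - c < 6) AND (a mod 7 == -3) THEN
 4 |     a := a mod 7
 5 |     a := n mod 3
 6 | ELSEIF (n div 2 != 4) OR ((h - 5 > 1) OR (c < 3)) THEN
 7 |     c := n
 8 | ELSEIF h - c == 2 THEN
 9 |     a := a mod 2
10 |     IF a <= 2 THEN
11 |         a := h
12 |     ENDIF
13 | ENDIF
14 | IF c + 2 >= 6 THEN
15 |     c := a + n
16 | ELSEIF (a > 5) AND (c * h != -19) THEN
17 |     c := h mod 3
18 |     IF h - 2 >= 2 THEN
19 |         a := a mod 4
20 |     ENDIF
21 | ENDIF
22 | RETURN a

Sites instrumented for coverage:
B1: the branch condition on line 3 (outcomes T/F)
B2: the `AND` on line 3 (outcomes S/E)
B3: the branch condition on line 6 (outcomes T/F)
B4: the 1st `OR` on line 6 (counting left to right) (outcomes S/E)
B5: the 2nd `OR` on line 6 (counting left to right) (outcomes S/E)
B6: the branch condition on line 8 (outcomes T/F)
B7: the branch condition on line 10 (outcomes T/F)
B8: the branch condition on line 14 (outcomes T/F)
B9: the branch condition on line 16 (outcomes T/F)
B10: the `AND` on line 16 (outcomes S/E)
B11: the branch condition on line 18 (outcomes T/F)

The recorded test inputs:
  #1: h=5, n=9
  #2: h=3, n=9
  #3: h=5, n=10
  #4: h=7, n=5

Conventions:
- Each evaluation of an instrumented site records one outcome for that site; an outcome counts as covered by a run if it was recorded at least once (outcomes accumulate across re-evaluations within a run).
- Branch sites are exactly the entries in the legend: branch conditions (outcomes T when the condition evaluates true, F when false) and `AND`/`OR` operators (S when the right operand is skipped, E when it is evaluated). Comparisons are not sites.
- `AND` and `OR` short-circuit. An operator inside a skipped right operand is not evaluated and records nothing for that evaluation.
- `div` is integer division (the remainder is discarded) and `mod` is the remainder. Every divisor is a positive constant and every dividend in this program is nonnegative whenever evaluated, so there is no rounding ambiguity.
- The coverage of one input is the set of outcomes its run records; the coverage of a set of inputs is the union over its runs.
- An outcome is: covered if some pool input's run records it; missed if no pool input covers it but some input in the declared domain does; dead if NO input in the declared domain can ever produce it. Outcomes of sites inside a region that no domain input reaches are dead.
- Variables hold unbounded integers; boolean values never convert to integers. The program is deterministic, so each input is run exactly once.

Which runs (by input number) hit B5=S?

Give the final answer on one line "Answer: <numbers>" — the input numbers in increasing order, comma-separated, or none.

input #1 (h=5, n=9): does not produce B5=S
input #2 (h=3, n=9): does not produce B5=S
input #3 (h=5, n=10): does not produce B5=S
input #4 (h=7, n=5): does not produce B5=S

Answer: none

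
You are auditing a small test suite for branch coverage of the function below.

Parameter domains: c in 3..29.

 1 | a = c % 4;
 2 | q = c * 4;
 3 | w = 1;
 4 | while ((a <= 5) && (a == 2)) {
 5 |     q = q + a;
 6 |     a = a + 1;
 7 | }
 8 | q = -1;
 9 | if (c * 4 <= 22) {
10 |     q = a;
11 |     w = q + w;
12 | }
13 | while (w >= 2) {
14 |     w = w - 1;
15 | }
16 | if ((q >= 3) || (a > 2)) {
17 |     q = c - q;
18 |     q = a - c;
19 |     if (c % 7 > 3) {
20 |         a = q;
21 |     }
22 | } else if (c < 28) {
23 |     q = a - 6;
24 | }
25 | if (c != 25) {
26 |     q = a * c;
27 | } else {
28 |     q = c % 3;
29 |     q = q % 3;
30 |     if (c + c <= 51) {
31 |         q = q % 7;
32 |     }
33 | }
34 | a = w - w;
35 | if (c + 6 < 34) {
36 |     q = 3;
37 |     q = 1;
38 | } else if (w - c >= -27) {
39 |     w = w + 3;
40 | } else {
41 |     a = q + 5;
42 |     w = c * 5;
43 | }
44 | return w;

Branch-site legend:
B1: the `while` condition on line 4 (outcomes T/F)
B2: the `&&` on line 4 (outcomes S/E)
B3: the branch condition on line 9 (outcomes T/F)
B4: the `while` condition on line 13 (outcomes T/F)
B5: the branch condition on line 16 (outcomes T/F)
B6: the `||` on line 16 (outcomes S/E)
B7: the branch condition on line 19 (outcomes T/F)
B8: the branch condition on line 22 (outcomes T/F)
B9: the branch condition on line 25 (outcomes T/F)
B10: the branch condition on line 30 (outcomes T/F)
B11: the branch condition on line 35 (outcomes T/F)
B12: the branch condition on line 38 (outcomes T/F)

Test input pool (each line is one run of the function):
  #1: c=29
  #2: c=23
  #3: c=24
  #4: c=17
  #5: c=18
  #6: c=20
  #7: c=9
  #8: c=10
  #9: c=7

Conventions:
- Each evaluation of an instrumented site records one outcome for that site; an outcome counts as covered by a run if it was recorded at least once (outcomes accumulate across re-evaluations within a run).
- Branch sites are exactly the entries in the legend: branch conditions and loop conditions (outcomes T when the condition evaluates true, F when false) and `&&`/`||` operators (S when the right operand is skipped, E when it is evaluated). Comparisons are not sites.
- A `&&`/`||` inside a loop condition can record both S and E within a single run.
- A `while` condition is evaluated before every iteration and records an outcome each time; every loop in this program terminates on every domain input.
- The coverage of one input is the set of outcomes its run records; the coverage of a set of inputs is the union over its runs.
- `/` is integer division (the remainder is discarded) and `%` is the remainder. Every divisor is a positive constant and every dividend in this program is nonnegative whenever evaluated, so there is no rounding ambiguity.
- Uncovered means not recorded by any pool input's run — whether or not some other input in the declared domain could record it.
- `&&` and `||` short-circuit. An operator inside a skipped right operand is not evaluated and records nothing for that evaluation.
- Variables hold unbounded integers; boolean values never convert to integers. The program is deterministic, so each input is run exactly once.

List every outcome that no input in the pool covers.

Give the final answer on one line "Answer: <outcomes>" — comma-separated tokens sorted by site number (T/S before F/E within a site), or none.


#1 (c=29) -> covered: B1=F, B2=E, B3=F, B4=F, B5=F, B6=E, B8=F, B9=T, B11=F, B12=F
#2 (c=23) -> covered: B1=F, B2=E, B3=F, B4=F, B5=T, B6=E, B7=F, B9=T, B11=T
#3 (c=24) -> covered: B1=F, B2=E, B3=F, B4=F, B5=F, B6=E, B8=T, B9=T, B11=T
#4 (c=17) -> covered: B1=F, B2=E, B3=F, B4=F, B5=F, B6=E, B8=T, B9=T, B11=T
#5 (c=18) -> covered: B1=T, B1=F, B2=E, B3=F, B4=F, B5=T, B6=E, B7=T, B9=T, B11=T
#6 (c=20) -> covered: B1=F, B2=E, B3=F, B4=F, B5=F, B6=E, B8=T, B9=T, B11=T
#7 (c=9) -> covered: B1=F, B2=E, B3=F, B4=F, B5=F, B6=E, B8=T, B9=T, B11=T
#8 (c=10) -> covered: B1=T, B1=F, B2=E, B3=F, B4=F, B5=T, B6=E, B7=F, B9=T, B11=T
#9 (c=7) -> covered: B1=F, B2=E, B3=F, B4=F, B5=T, B6=E, B7=F, B9=T, B11=T
union over the pool: B1=T, B1=F, B2=E, B3=F, B4=F, B5=T, B5=F, B6=E, B7=T, B7=F, B8=T, B8=F, B9=T, B11=T, B11=F, B12=F
uncovered (8 of 24): B2=S, B3=T, B4=T, B6=S, B9=F, B10=T, B10=F, B12=T
Answer: B2=S, B3=T, B4=T, B6=S, B9=F, B10=T, B10=F, B12=T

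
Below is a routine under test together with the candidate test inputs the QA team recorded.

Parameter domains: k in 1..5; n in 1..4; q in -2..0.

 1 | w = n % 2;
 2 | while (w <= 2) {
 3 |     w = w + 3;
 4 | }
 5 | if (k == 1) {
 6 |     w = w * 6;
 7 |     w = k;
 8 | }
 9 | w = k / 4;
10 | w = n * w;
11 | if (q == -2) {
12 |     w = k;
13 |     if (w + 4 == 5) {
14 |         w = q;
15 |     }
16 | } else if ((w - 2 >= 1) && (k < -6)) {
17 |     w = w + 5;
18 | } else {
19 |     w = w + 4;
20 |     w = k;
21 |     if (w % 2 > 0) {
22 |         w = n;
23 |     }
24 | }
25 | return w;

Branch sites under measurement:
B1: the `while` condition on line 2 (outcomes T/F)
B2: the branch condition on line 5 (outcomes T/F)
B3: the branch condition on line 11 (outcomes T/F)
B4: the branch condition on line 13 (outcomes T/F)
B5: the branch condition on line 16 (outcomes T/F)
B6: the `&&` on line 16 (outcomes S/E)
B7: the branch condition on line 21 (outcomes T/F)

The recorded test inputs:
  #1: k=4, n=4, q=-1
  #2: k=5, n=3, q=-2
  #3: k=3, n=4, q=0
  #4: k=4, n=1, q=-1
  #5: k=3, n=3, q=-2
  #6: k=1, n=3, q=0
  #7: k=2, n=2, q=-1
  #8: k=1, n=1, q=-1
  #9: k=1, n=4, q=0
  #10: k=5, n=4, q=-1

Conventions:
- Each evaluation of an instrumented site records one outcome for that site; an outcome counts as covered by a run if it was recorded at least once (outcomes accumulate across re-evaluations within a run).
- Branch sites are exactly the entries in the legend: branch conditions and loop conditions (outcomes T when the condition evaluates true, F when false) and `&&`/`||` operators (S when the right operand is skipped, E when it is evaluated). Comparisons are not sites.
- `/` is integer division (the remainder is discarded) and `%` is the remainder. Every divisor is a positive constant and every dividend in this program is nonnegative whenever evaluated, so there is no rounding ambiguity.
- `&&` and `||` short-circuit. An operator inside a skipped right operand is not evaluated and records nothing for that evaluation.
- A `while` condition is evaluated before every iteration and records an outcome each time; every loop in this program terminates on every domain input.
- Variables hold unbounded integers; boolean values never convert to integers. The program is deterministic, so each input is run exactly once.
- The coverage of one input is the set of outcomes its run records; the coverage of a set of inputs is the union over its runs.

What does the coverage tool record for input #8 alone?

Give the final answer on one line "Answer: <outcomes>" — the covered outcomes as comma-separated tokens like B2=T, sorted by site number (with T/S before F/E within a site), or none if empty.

Running input #8 (k=1, n=1, q=-1), event by event:
  B1->T, B1->F, B2->T, B3->F, B6->S, B5->F, B7->T
deduplicating events, the covered set is: B1=T, B1=F, B2=T, B3=F, B5=F, B6=S, B7=T

Answer: B1=T, B1=F, B2=T, B3=F, B5=F, B6=S, B7=T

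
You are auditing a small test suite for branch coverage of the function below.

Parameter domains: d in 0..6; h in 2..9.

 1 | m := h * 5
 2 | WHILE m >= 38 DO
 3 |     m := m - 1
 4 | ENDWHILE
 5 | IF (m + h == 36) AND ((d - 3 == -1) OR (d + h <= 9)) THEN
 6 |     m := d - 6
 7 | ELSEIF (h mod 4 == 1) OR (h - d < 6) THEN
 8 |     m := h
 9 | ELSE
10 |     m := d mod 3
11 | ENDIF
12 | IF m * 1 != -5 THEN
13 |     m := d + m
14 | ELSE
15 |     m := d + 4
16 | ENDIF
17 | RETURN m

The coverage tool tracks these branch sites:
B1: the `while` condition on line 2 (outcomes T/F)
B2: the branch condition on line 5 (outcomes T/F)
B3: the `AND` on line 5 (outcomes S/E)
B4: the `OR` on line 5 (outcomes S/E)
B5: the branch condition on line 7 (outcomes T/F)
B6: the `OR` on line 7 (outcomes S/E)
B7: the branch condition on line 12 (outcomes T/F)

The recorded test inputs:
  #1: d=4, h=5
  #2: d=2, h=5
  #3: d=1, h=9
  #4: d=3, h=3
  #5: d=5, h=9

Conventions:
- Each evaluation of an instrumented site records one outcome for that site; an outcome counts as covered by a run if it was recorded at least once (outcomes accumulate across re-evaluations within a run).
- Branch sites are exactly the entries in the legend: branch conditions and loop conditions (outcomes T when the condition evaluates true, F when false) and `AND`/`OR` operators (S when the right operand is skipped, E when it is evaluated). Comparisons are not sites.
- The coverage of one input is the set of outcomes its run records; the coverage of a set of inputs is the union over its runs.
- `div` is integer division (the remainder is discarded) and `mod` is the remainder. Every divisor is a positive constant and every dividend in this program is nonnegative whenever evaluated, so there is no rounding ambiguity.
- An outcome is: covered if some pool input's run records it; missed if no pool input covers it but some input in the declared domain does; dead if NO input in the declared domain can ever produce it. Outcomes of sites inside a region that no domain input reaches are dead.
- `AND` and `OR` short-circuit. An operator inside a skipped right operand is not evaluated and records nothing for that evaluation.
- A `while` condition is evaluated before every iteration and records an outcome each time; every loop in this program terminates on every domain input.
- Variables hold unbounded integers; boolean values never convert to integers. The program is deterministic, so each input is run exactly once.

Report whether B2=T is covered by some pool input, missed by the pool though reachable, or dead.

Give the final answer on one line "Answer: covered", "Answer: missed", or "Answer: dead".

no pool input records B2=T
but domain input (d=0, h=6) does record it -> reachable, so missed

Answer: missed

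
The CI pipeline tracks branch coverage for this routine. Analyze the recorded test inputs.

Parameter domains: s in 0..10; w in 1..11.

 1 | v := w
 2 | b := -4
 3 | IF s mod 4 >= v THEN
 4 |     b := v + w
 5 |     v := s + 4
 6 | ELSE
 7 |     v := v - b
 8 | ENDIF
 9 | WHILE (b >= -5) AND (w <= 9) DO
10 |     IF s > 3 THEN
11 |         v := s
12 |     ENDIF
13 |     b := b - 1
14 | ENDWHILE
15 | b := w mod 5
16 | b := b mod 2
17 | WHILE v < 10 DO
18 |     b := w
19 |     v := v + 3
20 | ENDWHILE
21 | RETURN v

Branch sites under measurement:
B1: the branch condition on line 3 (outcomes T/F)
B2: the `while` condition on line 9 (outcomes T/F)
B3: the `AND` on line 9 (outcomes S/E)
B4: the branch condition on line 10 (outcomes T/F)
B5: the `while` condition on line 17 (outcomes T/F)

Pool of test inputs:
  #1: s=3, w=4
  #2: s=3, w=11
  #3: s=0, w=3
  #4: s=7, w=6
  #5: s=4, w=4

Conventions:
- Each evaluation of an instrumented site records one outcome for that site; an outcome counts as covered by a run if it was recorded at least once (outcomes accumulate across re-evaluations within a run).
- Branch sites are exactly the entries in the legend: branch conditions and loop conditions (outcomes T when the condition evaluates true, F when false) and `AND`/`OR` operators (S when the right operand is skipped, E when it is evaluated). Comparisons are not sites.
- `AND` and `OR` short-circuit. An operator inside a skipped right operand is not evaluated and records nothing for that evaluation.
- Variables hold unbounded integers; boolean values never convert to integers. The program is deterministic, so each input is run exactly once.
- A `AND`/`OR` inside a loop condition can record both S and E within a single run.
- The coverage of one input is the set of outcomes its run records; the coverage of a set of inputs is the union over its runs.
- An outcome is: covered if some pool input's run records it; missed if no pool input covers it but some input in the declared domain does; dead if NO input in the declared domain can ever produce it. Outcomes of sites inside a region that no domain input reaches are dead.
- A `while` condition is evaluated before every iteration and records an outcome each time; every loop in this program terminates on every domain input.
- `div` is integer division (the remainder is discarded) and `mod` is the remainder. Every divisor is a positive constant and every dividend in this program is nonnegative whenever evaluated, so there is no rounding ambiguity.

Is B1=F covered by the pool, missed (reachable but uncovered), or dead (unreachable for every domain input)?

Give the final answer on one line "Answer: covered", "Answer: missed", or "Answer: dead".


B1=F is recorded by pool input(s) 1, 2, 3, 4, 5 -> covered
Answer: covered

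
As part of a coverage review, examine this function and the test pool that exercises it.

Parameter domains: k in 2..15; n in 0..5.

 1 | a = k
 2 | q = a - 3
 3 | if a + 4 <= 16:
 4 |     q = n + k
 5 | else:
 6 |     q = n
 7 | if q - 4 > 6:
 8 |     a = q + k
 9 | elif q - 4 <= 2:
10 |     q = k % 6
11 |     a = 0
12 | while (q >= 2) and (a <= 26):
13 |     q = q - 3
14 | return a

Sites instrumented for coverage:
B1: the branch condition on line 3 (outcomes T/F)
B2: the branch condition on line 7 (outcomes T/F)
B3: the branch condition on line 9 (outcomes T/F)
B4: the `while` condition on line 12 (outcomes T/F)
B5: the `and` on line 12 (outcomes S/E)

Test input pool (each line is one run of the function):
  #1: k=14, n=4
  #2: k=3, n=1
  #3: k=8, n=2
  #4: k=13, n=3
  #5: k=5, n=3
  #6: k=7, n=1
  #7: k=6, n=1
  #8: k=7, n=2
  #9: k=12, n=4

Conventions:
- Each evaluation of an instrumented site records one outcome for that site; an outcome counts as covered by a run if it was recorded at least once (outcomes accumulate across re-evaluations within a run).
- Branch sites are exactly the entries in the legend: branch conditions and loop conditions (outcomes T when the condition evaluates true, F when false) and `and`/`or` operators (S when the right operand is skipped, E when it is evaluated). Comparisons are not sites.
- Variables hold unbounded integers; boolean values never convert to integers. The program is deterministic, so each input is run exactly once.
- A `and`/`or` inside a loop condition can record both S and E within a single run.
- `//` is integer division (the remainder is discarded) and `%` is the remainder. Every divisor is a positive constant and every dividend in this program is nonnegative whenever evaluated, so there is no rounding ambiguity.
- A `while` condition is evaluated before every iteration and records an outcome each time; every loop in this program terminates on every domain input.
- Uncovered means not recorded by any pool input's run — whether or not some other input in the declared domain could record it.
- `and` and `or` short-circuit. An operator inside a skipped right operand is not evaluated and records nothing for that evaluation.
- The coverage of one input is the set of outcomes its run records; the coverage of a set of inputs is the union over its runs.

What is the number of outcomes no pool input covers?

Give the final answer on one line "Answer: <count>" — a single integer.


#1 (k=14, n=4) -> B1->F, B2->F, B3->T, B5->E, B4->T, B5->S, B4->F; covered: B1=F, B2=F, B3=T, B4=T, B4=F, B5=S, B5=E
#2 (k=3, n=1) -> B1->T, B2->F, B3->T, B5->E, B4->T, B5->S, B4->F; covered: B1=T, B2=F, B3=T, B4=T, B4=F, B5=S, B5=E
#3 (k=8, n=2) -> B1->T, B2->F, B3->F, B5->E, B4->T, B5->E, B4->T, B5->E, B4->T, B5->S, B4->F; covered: B1=T, B2=F, B3=F, B4=T, B4=F, B5=S, B5=E
#4 (k=13, n=3) -> B1->F, B2->F, B3->T, B5->S, B4->F; covered: B1=F, B2=F, B3=T, B4=F, B5=S
#5 (k=5, n=3) -> B1->T, B2->F, B3->F, B5->E, B4->T, B5->E, B4->T, B5->E, B4->T, B5->S, B4->F; covered: B1=T, B2=F, B3=F, B4=T, B4=F, B5=S, B5=E
#6 (k=7, n=1) -> B1->T, B2->F, B3->F, B5->E, B4->T, B5->E, B4->T, B5->E, B4->T, B5->S, B4->F; covered: B1=T, B2=F, B3=F, B4=T, B4=F, B5=S, B5=E
#7 (k=6, n=1) -> B1->T, B2->F, B3->F, B5->E, B4->T, B5->E, B4->T, B5->S, B4->F; covered: B1=T, B2=F, B3=F, B4=T, B4=F, B5=S, B5=E
#8 (k=7, n=2) -> B1->T, B2->F, B3->F, B5->E, B4->T, B5->E, B4->T, B5->E, B4->T, B5->S, B4->F; covered: B1=T, B2=F, B3=F, B4=T, B4=F, B5=S, B5=E
#9 (k=12, n=4) -> B1->T, B2->T, B5->E, B4->F; covered: B1=T, B2=T, B4=F, B5=E
union over the pool: B1=T, B1=F, B2=T, B2=F, B3=T, B3=F, B4=T, B4=F, B5=S, B5=E
uncovered (0 of 10): none
Answer: 0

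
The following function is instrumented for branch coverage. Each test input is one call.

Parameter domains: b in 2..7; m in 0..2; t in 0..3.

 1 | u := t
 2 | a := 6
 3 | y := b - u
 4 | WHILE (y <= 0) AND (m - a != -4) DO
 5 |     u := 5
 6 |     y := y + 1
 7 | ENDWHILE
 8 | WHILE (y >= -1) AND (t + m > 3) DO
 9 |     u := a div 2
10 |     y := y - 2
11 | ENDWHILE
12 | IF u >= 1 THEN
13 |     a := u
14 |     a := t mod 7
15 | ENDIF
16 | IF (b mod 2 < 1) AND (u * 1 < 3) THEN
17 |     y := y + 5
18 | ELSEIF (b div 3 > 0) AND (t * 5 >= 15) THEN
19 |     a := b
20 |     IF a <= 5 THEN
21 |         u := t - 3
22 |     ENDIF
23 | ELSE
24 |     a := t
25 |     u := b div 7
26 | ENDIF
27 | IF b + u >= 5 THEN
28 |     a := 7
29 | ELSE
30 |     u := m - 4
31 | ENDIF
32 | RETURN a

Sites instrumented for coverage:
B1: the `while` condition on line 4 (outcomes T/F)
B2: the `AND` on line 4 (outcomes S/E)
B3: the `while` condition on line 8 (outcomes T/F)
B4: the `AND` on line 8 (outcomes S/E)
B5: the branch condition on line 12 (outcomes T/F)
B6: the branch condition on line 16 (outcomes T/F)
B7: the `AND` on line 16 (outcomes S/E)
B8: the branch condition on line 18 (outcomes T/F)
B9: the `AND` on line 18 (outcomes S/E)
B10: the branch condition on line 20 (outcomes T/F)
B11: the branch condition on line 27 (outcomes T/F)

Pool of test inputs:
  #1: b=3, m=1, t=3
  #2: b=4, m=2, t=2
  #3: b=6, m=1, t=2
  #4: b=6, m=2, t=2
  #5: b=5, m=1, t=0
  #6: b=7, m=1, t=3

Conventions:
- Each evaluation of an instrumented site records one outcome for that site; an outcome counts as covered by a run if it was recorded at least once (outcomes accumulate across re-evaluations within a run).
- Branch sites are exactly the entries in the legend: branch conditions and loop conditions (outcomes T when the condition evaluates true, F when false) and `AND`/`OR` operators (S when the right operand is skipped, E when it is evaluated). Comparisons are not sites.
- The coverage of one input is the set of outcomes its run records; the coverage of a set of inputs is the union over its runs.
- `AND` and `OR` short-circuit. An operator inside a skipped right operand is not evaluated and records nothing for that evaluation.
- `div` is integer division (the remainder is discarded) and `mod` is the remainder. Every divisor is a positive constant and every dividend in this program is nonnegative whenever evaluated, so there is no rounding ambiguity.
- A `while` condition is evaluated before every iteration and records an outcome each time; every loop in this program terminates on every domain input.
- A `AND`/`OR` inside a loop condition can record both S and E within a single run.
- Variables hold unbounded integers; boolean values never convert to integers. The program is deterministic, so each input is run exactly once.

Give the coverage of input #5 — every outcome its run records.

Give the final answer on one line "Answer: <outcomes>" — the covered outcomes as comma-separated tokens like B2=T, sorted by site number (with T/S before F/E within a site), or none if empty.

Tracing the run of input #5 (b=5, m=1, t=0):
  B2->S, B1->F, B4->E, B3->F, B5->F, B7->S, B6->F, B9->E, B8->F, B11->T
collecting distinct outcomes: B1=F, B2=S, B3=F, B4=E, B5=F, B6=F, B7=S, B8=F, B9=E, B11=T

Answer: B1=F, B2=S, B3=F, B4=E, B5=F, B6=F, B7=S, B8=F, B9=E, B11=T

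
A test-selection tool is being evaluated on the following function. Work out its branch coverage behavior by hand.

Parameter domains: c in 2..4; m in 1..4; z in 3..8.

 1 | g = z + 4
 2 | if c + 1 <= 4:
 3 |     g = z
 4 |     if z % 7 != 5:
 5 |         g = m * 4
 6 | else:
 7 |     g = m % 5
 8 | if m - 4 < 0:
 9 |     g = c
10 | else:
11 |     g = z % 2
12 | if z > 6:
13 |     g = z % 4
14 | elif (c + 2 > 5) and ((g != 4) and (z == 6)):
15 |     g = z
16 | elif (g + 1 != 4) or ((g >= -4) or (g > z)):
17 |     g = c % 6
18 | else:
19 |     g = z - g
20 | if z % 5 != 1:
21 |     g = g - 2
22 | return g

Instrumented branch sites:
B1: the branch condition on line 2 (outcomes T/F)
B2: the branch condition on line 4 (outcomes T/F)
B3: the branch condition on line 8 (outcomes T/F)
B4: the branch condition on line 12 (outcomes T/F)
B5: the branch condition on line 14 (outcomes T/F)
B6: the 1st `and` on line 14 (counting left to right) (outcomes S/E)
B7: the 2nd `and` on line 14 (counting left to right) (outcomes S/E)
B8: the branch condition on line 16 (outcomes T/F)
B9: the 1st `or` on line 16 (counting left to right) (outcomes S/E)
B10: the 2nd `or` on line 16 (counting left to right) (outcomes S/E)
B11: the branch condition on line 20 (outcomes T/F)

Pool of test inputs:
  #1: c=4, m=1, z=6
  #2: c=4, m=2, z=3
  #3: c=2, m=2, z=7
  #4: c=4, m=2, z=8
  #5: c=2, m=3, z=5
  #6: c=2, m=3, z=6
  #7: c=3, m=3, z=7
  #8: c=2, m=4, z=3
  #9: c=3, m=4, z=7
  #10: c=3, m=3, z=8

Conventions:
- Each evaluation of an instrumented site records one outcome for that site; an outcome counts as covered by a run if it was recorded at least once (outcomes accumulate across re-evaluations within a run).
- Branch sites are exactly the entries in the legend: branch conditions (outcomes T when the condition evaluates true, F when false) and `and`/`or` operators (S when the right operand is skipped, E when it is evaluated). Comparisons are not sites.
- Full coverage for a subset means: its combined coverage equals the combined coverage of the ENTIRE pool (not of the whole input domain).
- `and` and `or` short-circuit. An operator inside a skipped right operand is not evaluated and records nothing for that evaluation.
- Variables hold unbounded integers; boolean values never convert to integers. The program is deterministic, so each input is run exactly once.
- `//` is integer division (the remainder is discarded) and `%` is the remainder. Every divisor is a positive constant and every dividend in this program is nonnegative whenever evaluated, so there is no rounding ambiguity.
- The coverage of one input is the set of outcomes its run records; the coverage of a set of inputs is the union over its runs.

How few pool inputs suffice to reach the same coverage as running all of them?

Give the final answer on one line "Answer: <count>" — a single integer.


test 1 (c=4, m=1, z=6) fires B1->F, B3->T, B4->F, B6->E, B7->S, B5->F, B9->S, B8->T, B11->F; hits B1=F, B3=T, B4=F, B5=F, B6=E, B7=S, B8=T, B9=S, B11=F
test 2 (c=4, m=2, z=3) fires B1->F, B3->T, B4->F, B6->E, B7->S, B5->F, B9->S, B8->T, B11->T; hits B1=F, B3=T, B4=F, B5=F, B6=E, B7=S, B8=T, B9=S, B11=T
test 3 (c=2, m=2, z=7) fires B1->T, B2->T, B3->T, B4->T, B11->T; hits B1=T, B2=T, B3=T, B4=T, B11=T
test 4 (c=4, m=2, z=8) fires B1->F, B3->T, B4->T, B11->T; hits B1=F, B3=T, B4=T, B11=T
test 5 (c=2, m=3, z=5) fires B1->T, B2->F, B3->T, B4->F, B6->S, B5->F, B9->S, B8->T, B11->T; hits B1=T, B2=F, B3=T, B4=F, B5=F, B6=S, B8=T, B9=S, B11=T
test 6 (c=2, m=3, z=6) fires B1->T, B2->T, B3->T, B4->F, B6->S, B5->F, B9->S, B8->T, B11->F; hits B1=T, B2=T, B3=T, B4=F, B5=F, B6=S, B8=T, B9=S, B11=F
test 7 (c=3, m=3, z=7) fires B1->T, B2->T, B3->T, B4->T, B11->T; hits B1=T, B2=T, B3=T, B4=T, B11=T
test 8 (c=2, m=4, z=3) fires B1->T, B2->T, B3->F, B4->F, B6->S, B5->F, B9->S, B8->T, B11->T; hits B1=T, B2=T, B3=F, B4=F, B5=F, B6=S, B8=T, B9=S, B11=T
test 9 (c=3, m=4, z=7) fires B1->T, B2->T, B3->F, B4->T, B11->T; hits B1=T, B2=T, B3=F, B4=T, B11=T
test 10 (c=3, m=3, z=8) fires B1->T, B2->T, B3->T, B4->T, B11->T; hits B1=T, B2=T, B3=T, B4=T, B11=T
pool-wide coverage (16 outcomes): B1=T, B1=F, B2=T, B2=F, B3=T, B3=F, B4=T, B4=F, B5=F, B6=S, B6=E, B7=S, B8=T, B9=S, B11=T, B11=F
every size-1 subset falls short of the 16 outcomes (best: 9/16)
every size-2 subset falls short of the 16 outcomes (best: 14/16)
the canonical winner is {1, 5, 9}: size 3, full 16-outcome coverage, earliest index list among size-3 covers
Answer: 3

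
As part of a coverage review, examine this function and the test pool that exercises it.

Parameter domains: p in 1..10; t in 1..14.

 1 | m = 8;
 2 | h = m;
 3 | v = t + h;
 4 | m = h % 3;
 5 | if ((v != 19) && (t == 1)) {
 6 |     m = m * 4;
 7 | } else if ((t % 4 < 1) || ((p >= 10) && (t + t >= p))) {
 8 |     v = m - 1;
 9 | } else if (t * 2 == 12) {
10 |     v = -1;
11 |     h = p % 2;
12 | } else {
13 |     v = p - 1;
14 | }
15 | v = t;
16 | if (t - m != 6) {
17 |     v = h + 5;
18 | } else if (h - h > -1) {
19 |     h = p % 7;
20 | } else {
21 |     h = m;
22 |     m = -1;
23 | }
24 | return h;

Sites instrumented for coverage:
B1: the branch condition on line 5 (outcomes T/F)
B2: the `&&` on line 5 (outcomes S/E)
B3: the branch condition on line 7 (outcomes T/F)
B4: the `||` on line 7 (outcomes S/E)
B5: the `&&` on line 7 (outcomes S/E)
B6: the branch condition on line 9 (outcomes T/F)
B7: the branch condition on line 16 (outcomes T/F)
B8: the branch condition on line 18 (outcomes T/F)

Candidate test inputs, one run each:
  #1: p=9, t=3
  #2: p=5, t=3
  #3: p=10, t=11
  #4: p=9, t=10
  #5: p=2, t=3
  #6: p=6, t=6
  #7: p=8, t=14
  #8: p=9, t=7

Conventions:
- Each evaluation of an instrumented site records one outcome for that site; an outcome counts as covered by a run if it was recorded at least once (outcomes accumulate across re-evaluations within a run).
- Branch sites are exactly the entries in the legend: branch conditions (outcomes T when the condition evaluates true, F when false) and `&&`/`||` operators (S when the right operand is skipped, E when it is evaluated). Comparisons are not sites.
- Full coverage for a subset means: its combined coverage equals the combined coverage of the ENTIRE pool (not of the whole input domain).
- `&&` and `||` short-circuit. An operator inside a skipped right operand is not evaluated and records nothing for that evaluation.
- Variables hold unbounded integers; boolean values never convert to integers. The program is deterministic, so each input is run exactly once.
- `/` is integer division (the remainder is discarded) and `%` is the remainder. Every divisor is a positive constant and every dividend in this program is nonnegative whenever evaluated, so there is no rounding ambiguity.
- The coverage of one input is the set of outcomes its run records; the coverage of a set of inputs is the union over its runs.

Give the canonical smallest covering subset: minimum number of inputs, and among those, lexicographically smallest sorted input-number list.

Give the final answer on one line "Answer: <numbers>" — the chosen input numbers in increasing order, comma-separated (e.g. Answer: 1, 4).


test 1 (p=9, t=3) fires B2->E, B1->F, B4->E, B5->S, B3->F, B6->F, B7->T; hits B1=F, B2=E, B3=F, B4=E, B5=S, B6=F, B7=T
test 2 (p=5, t=3) fires B2->E, B1->F, B4->E, B5->S, B3->F, B6->F, B7->T; hits B1=F, B2=E, B3=F, B4=E, B5=S, B6=F, B7=T
test 3 (p=10, t=11) fires B2->S, B1->F, B4->E, B5->E, B3->T, B7->T; hits B1=F, B2=S, B3=T, B4=E, B5=E, B7=T
test 4 (p=9, t=10) fires B2->E, B1->F, B4->E, B5->S, B3->F, B6->F, B7->T; hits B1=F, B2=E, B3=F, B4=E, B5=S, B6=F, B7=T
test 5 (p=2, t=3) fires B2->E, B1->F, B4->E, B5->S, B3->F, B6->F, B7->T; hits B1=F, B2=E, B3=F, B4=E, B5=S, B6=F, B7=T
test 6 (p=6, t=6) fires B2->E, B1->F, B4->E, B5->S, B3->F, B6->T, B7->T; hits B1=F, B2=E, B3=F, B4=E, B5=S, B6=T, B7=T
test 7 (p=8, t=14) fires B2->E, B1->F, B4->E, B5->S, B3->F, B6->F, B7->T; hits B1=F, B2=E, B3=F, B4=E, B5=S, B6=F, B7=T
test 8 (p=9, t=7) fires B2->E, B1->F, B4->E, B5->S, B3->F, B6->F, B7->T; hits B1=F, B2=E, B3=F, B4=E, B5=S, B6=F, B7=T
pool-wide coverage (11 outcomes): B1=F, B2=S, B2=E, B3=T, B3=F, B4=E, B5=S, B5=E, B6=T, B6=F, B7=T
every size-1 subset falls short of the 11 outcomes (best: 7/11)
every size-2 subset falls short of the 11 outcomes (best: 10/11)
at size 3, {1, 3, 6} reaches all 11 outcomes; every lexicographically earlier size-3 subset fails
Answer: 1, 3, 6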